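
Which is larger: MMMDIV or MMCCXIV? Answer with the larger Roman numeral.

MMMDIV = 3504
MMCCXIV = 2214
3504 is larger

MMMDIV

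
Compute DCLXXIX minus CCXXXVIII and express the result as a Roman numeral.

DCLXXIX = 679
CCXXXVIII = 238
679 - 238 = 441

CDXLI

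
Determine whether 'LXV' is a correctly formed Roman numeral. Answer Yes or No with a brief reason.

'LXV': Check the rules: uses only the symbols I, V, X, L, C, D, M; no symbol is repeated more than three times in a row; V, L and D each appear at most once; no smaller symbol precedes a larger one (values never increase from left to right). Value: L (50) + X (10) + V (5) = 65. So it is a valid standard Roman numeral.

Yes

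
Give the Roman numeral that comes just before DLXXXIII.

DLXXXIII = 583, so the previous integer is 583 - 1 = 582

DLXXXII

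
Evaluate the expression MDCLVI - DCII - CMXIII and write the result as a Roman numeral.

MDCLVI = 1656, DCII = 602, CMXIII = 913
1656 - 602 = 1054
1054 - 913 = 141

CXLI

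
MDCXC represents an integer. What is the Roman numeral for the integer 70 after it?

MDCXC = 1690
1690 + 70 = 1760

MDCCLX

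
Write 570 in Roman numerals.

Convert 570 to Roman numerals:
  570 contains 1×500 (D)
  70 contains 1×50 (L)
  20 contains 2×10 (XX)

DLXX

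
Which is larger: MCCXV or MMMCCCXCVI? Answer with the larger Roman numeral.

MCCXV = 1215
MMMCCCXCVI = 3396
3396 is larger

MMMCCCXCVI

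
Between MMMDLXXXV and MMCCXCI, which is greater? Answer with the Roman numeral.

MMMDLXXXV = 3585
MMCCXCI = 2291
3585 is larger

MMMDLXXXV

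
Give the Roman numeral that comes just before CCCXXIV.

CCCXXIV = 324, so the previous integer is 324 - 1 = 323

CCCXXIII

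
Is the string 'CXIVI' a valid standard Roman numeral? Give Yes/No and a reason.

'CXIVI': I cannot come right after the subtractive pair IV: once I is subtracted in IV, the next symbol must be smaller than I

No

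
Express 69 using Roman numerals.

Convert 69 to Roman numerals:
  69 contains 1×50 (L)
  19 contains 1×10 (X)
  9 contains 1×9 (IX)

LXIX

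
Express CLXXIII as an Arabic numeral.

CLXXIII: C=100, L=50, X=10, X=10, I=1, I=1, I=1
100 + 50 + 10 + 10 + 1 + 1 + 1 = 173

173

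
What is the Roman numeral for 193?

Convert 193 to Roman numerals:
  193 contains 1×100 (C)
  93 contains 1×90 (XC)
  3 contains 3×1 (III)

CXCIII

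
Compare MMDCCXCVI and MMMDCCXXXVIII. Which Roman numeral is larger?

MMDCCXCVI = 2796
MMMDCCXXXVIII = 3738
3738 is larger

MMMDCCXXXVIII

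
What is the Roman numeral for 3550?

Convert 3550 to Roman numerals:
  3550 contains 3×1000 (MMM)
  550 contains 1×500 (D)
  50 contains 1×50 (L)

MMMDL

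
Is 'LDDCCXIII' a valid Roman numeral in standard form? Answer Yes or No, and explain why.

'LDDCCXIII': D should not appear more than once

No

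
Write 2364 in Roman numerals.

Convert 2364 to Roman numerals:
  2364 contains 2×1000 (MM)
  364 contains 3×100 (CCC)
  64 contains 1×50 (L)
  14 contains 1×10 (X)
  4 contains 1×4 (IV)

MMCCCLXIV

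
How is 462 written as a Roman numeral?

Convert 462 to Roman numerals:
  462 contains 1×400 (CD)
  62 contains 1×50 (L)
  12 contains 1×10 (X)
  2 contains 2×1 (II)

CDLXII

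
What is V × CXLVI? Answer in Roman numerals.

V = 5
CXLVI = 146
5 × 146 = 730

DCCXXX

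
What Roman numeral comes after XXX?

XXX = 30, so the next integer is 30 + 1 = 31

XXXI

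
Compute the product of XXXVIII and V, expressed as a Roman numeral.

XXXVIII = 38
V = 5
38 × 5 = 190

CXC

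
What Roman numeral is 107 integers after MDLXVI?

MDLXVI = 1566
1566 + 107 = 1673

MDCLXXIII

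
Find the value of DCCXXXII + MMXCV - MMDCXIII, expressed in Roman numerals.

DCCXXXII = 732, MMXCV = 2095, MMDCXIII = 2613
732 + 2095 = 2827
2827 - 2613 = 214

CCXIV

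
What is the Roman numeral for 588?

Convert 588 to Roman numerals:
  588 contains 1×500 (D)
  88 contains 1×50 (L)
  38 contains 3×10 (XXX)
  8 contains 1×5 (V)
  3 contains 3×1 (III)

DLXXXVIII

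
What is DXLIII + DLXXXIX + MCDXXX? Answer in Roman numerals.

DXLIII = 543, DLXXXIX = 589, MCDXXX = 1430
543 + 589 = 1132
1132 + 1430 = 2562

MMDLXII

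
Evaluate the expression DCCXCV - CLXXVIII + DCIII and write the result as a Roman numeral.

DCCXCV = 795, CLXXVIII = 178, DCIII = 603
795 - 178 = 617
617 + 603 = 1220

MCCXX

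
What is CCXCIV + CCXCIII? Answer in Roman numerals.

CCXCIV = 294
CCXCIII = 293
294 + 293 = 587

DLXXXVII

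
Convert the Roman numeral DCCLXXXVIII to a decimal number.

DCCLXXXVIII: D=500, C=100, C=100, L=50, X=10, X=10, X=10, V=5, I=1, I=1, I=1
500 + 100 + 100 + 50 + 10 + 10 + 10 + 5 + 1 + 1 + 1 = 788

788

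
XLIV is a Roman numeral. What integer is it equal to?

XLIV: XL=40, IV=4
40 + 4 = 44

44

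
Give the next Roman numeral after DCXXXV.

DCXXXV = 635, so the next integer is 635 + 1 = 636

DCXXXVI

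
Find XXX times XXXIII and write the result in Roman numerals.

XXX = 30
XXXIII = 33
30 × 33 = 990

CMXC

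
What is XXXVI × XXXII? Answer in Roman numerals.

XXXVI = 36
XXXII = 32
36 × 32 = 1152

MCLII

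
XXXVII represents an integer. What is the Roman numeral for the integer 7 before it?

XXXVII = 37
37 - 7 = 30

XXX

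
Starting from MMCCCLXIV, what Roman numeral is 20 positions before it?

MMCCCLXIV = 2364
2364 - 20 = 2344

MMCCCXLIV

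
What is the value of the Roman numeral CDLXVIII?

CDLXVIII: CD=400, L=50, X=10, V=5, I=1, I=1, I=1
400 + 50 + 10 + 5 + 1 + 1 + 1 = 468

468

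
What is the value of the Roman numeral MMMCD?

MMMCD: M=1000, M=1000, M=1000, CD=400
1000 + 1000 + 1000 + 400 = 3400

3400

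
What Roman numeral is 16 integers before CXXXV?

CXXXV = 135
135 - 16 = 119

CXIX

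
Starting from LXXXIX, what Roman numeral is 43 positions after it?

LXXXIX = 89
89 + 43 = 132

CXXXII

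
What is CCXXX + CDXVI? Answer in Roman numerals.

CCXXX = 230
CDXVI = 416
230 + 416 = 646

DCXLVI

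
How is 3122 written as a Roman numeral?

Convert 3122 to Roman numerals:
  3122 contains 3×1000 (MMM)
  122 contains 1×100 (C)
  22 contains 2×10 (XX)
  2 contains 2×1 (II)

MMMCXXII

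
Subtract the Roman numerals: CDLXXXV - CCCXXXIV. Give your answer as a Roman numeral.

CDLXXXV = 485
CCCXXXIV = 334
485 - 334 = 151

CLI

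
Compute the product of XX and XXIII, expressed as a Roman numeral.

XX = 20
XXIII = 23
20 × 23 = 460

CDLX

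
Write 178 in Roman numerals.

Convert 178 to Roman numerals:
  178 contains 1×100 (C)
  78 contains 1×50 (L)
  28 contains 2×10 (XX)
  8 contains 1×5 (V)
  3 contains 3×1 (III)

CLXXVIII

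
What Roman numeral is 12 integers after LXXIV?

LXXIV = 74
74 + 12 = 86

LXXXVI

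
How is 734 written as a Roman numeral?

Convert 734 to Roman numerals:
  734 contains 1×500 (D)
  234 contains 2×100 (CC)
  34 contains 3×10 (XXX)
  4 contains 1×4 (IV)

DCCXXXIV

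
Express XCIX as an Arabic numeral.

XCIX: XC=90, IX=9
90 + 9 = 99

99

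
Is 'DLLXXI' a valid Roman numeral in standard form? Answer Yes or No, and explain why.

'DLLXXI': L should not appear more than once

No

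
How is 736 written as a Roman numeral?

Convert 736 to Roman numerals:
  736 contains 1×500 (D)
  236 contains 2×100 (CC)
  36 contains 3×10 (XXX)
  6 contains 1×5 (V)
  1 contains 1×1 (I)

DCCXXXVI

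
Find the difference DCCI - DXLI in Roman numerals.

DCCI = 701
DXLI = 541
701 - 541 = 160

CLX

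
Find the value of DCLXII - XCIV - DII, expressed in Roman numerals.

DCLXII = 662, XCIV = 94, DII = 502
662 - 94 = 568
568 - 502 = 66

LXVI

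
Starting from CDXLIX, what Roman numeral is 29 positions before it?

CDXLIX = 449
449 - 29 = 420

CDXX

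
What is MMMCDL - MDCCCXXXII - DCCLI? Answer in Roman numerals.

MMMCDL = 3450, MDCCCXXXII = 1832, DCCLI = 751
3450 - 1832 = 1618
1618 - 751 = 867

DCCCLXVII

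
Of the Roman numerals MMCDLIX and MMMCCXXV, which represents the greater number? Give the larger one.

MMCDLIX = 2459
MMMCCXXV = 3225
3225 is larger

MMMCCXXV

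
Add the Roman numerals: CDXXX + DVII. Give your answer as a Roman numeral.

CDXXX = 430
DVII = 507
430 + 507 = 937

CMXXXVII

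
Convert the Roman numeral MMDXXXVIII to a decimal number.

MMDXXXVIII: M=1000, M=1000, D=500, X=10, X=10, X=10, V=5, I=1, I=1, I=1
1000 + 1000 + 500 + 10 + 10 + 10 + 5 + 1 + 1 + 1 = 2538

2538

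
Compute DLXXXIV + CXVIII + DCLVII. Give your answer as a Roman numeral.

DLXXXIV = 584, CXVIII = 118, DCLVII = 657
584 + 118 = 702
702 + 657 = 1359

MCCCLIX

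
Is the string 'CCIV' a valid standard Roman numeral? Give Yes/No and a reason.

'CCIV': Check the rules: uses only the symbols I, V, X, L, C, D, M; no symbol is repeated more than three times in a row; V, L and D each appear at most once; the only place a smaller symbol precedes a larger one is the allowed subtractive pair IV, the symbol right after such a pair (if any) is smaller than the pair's first symbol, and otherwise the values never increase from left to right. Value: C (100) + C (100) + IV (4) = 204. So it is a valid standard Roman numeral.

Yes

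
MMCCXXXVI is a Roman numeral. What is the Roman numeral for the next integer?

MMCCXXXVI = 2236; next is 2237

MMCCXXXVII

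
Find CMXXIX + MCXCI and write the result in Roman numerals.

CMXXIX = 929
MCXCI = 1191
929 + 1191 = 2120

MMCXX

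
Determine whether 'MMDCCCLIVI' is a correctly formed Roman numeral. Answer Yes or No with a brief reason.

'MMDCCCLIVI': I cannot come right after the subtractive pair IV: once I is subtracted in IV, the next symbol must be smaller than I

No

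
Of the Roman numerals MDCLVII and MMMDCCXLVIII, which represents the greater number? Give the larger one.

MDCLVII = 1657
MMMDCCXLVIII = 3748
3748 is larger

MMMDCCXLVIII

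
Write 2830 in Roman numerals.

Convert 2830 to Roman numerals:
  2830 contains 2×1000 (MM)
  830 contains 1×500 (D)
  330 contains 3×100 (CCC)
  30 contains 3×10 (XXX)

MMDCCCXXX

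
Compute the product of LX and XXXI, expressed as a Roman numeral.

LX = 60
XXXI = 31
60 × 31 = 1860

MDCCCLX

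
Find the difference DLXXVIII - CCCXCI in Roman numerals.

DLXXVIII = 578
CCCXCI = 391
578 - 391 = 187

CLXXXVII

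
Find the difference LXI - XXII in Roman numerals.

LXI = 61
XXII = 22
61 - 22 = 39

XXXIX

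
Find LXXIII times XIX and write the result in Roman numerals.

LXXIII = 73
XIX = 19
73 × 19 = 1387

MCCCLXXXVII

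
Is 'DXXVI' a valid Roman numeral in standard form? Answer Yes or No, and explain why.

'DXXVI': Check the rules: uses only the symbols I, V, X, L, C, D, M; no symbol is repeated more than three times in a row; V, L and D each appear at most once; no smaller symbol precedes a larger one (values never increase from left to right). Value: D (500) + X (10) + X (10) + V (5) + I (1) = 526. So it is a valid standard Roman numeral.

Yes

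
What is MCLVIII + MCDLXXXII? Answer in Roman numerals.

MCLVIII = 1158
MCDLXXXII = 1482
1158 + 1482 = 2640

MMDCXL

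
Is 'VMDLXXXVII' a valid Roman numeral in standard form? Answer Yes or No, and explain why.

'VMDLXXXVII': V should not appear more than once

No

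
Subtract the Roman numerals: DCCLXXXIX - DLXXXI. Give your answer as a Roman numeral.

DCCLXXXIX = 789
DLXXXI = 581
789 - 581 = 208

CCVIII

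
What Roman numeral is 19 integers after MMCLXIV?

MMCLXIV = 2164
2164 + 19 = 2183

MMCLXXXIII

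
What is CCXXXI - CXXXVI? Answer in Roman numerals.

CCXXXI = 231
CXXXVI = 136
231 - 136 = 95

XCV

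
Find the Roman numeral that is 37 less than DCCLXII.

DCCLXII = 762
762 - 37 = 725

DCCXXV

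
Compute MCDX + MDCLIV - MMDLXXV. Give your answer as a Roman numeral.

MCDX = 1410, MDCLIV = 1654, MMDLXXV = 2575
1410 + 1654 = 3064
3064 - 2575 = 489

CDLXXXIX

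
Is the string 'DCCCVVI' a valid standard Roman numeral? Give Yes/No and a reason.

'DCCCVVI': V should not appear more than once

No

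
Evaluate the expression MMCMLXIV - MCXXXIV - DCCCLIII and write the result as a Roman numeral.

MMCMLXIV = 2964, MCXXXIV = 1134, DCCCLIII = 853
2964 - 1134 = 1830
1830 - 853 = 977

CMLXXVII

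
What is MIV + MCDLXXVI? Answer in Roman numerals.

MIV = 1004
MCDLXXVI = 1476
1004 + 1476 = 2480

MMCDLXXX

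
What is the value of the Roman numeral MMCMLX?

MMCMLX: M=1000, M=1000, CM=900, L=50, X=10
1000 + 1000 + 900 + 50 + 10 = 2960

2960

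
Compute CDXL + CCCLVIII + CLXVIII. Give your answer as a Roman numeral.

CDXL = 440, CCCLVIII = 358, CLXVIII = 168
440 + 358 = 798
798 + 168 = 966

CMLXVI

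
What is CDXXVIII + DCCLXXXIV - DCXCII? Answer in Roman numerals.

CDXXVIII = 428, DCCLXXXIV = 784, DCXCII = 692
428 + 784 = 1212
1212 - 692 = 520

DXX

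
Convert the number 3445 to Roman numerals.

Convert 3445 to Roman numerals:
  3445 contains 3×1000 (MMM)
  445 contains 1×400 (CD)
  45 contains 1×40 (XL)
  5 contains 1×5 (V)

MMMCDXLV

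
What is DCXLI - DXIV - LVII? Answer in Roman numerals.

DCXLI = 641, DXIV = 514, LVII = 57
641 - 514 = 127
127 - 57 = 70

LXX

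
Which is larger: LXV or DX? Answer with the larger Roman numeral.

LXV = 65
DX = 510
510 is larger

DX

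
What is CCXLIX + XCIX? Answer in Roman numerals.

CCXLIX = 249
XCIX = 99
249 + 99 = 348

CCCXLVIII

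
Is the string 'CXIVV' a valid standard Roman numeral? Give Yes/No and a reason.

'CXIVV': V should not appear more than once

No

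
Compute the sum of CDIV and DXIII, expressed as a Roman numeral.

CDIV = 404
DXIII = 513
404 + 513 = 917

CMXVII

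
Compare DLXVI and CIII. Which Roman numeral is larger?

DLXVI = 566
CIII = 103
566 is larger

DLXVI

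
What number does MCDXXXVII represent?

MCDXXXVII: M=1000, CD=400, X=10, X=10, X=10, V=5, I=1, I=1
1000 + 400 + 10 + 10 + 10 + 5 + 1 + 1 = 1437

1437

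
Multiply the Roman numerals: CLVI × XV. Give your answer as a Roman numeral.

CLVI = 156
XV = 15
156 × 15 = 2340

MMCCCXL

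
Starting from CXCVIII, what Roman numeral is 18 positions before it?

CXCVIII = 198
198 - 18 = 180

CLXXX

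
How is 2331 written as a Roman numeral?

Convert 2331 to Roman numerals:
  2331 contains 2×1000 (MM)
  331 contains 3×100 (CCC)
  31 contains 3×10 (XXX)
  1 contains 1×1 (I)

MMCCCXXXI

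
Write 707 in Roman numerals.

Convert 707 to Roman numerals:
  707 contains 1×500 (D)
  207 contains 2×100 (CC)
  7 contains 1×5 (V)
  2 contains 2×1 (II)

DCCVII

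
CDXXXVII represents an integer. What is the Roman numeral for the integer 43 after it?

CDXXXVII = 437
437 + 43 = 480

CDLXXX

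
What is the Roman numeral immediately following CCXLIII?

CCXLIII = 243; next is 244

CCXLIV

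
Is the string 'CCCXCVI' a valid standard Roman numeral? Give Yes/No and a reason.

'CCCXCVI': Check the rules: uses only the symbols I, V, X, L, C, D, M; no symbol is repeated more than three times in a row; V, L and D each appear at most once; the only place a smaller symbol precedes a larger one is the allowed subtractive pair XC, the symbol right after such a pair (if any) is smaller than the pair's first symbol, and otherwise the values never increase from left to right. Value: C (100) + C (100) + C (100) + XC (90) + V (5) + I (1) = 396. So it is a valid standard Roman numeral.

Yes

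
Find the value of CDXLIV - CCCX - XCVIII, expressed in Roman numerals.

CDXLIV = 444, CCCX = 310, XCVIII = 98
444 - 310 = 134
134 - 98 = 36

XXXVI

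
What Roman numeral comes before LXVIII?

LXVIII = 68, so the previous integer is 68 - 1 = 67

LXVII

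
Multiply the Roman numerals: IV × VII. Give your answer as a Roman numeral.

IV = 4
VII = 7
4 × 7 = 28

XXVIII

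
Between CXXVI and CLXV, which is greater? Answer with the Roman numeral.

CXXVI = 126
CLXV = 165
165 is larger

CLXV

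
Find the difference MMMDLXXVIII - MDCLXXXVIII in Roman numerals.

MMMDLXXVIII = 3578
MDCLXXXVIII = 1688
3578 - 1688 = 1890

MDCCCXC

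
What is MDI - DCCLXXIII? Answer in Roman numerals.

MDI = 1501
DCCLXXIII = 773
1501 - 773 = 728

DCCXXVIII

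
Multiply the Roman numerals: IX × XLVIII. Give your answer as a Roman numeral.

IX = 9
XLVIII = 48
9 × 48 = 432

CDXXXII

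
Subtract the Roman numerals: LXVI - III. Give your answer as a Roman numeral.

LXVI = 66
III = 3
66 - 3 = 63

LXIII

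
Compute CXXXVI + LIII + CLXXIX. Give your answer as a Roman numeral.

CXXXVI = 136, LIII = 53, CLXXIX = 179
136 + 53 = 189
189 + 179 = 368

CCCLXVIII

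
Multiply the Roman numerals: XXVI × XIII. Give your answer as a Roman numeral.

XXVI = 26
XIII = 13
26 × 13 = 338

CCCXXXVIII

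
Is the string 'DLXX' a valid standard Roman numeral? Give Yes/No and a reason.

'DLXX': Check the rules: uses only the symbols I, V, X, L, C, D, M; no symbol is repeated more than three times in a row; V, L and D each appear at most once; no smaller symbol precedes a larger one (values never increase from left to right). Value: D (500) + L (50) + X (10) + X (10) = 570. So it is a valid standard Roman numeral.

Yes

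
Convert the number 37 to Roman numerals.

Convert 37 to Roman numerals:
  37 contains 3×10 (XXX)
  7 contains 1×5 (V)
  2 contains 2×1 (II)

XXXVII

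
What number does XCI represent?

XCI: XC=90, I=1
90 + 1 = 91

91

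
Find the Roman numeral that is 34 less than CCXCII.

CCXCII = 292
292 - 34 = 258

CCLVIII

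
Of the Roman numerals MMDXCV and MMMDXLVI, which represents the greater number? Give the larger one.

MMDXCV = 2595
MMMDXLVI = 3546
3546 is larger

MMMDXLVI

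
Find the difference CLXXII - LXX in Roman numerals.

CLXXII = 172
LXX = 70
172 - 70 = 102

CII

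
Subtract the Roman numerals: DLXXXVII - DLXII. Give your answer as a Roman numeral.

DLXXXVII = 587
DLXII = 562
587 - 562 = 25

XXV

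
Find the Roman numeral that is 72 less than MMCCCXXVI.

MMCCCXXVI = 2326
2326 - 72 = 2254

MMCCLIV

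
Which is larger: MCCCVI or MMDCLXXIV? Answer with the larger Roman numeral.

MCCCVI = 1306
MMDCLXXIV = 2674
2674 is larger

MMDCLXXIV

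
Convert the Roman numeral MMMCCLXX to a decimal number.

MMMCCLXX: M=1000, M=1000, M=1000, C=100, C=100, L=50, X=10, X=10
1000 + 1000 + 1000 + 100 + 100 + 50 + 10 + 10 = 3270

3270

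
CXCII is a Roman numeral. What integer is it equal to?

CXCII: C=100, XC=90, I=1, I=1
100 + 90 + 1 + 1 = 192

192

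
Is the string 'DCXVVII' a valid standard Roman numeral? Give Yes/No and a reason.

'DCXVVII': V should not appear more than once

No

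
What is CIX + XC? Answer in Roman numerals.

CIX = 109
XC = 90
109 + 90 = 199

CXCIX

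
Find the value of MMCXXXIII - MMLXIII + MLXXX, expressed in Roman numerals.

MMCXXXIII = 2133, MMLXIII = 2063, MLXXX = 1080
2133 - 2063 = 70
70 + 1080 = 1150

MCL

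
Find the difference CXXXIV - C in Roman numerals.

CXXXIV = 134
C = 100
134 - 100 = 34

XXXIV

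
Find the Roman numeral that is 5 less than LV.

LV = 55
55 - 5 = 50

L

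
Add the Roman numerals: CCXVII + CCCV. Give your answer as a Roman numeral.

CCXVII = 217
CCCV = 305
217 + 305 = 522

DXXII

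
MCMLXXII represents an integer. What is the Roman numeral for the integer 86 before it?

MCMLXXII = 1972
1972 - 86 = 1886

MDCCCLXXXVI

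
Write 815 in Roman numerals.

Convert 815 to Roman numerals:
  815 contains 1×500 (D)
  315 contains 3×100 (CCC)
  15 contains 1×10 (X)
  5 contains 1×5 (V)

DCCCXV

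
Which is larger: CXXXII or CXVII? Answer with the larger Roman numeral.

CXXXII = 132
CXVII = 117
132 is larger

CXXXII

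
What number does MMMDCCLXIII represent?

MMMDCCLXIII: M=1000, M=1000, M=1000, D=500, C=100, C=100, L=50, X=10, I=1, I=1, I=1
1000 + 1000 + 1000 + 500 + 100 + 100 + 50 + 10 + 1 + 1 + 1 = 3763

3763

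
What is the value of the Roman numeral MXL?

MXL: M=1000, XL=40
1000 + 40 = 1040

1040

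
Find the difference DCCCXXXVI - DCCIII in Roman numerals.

DCCCXXXVI = 836
DCCIII = 703
836 - 703 = 133

CXXXIII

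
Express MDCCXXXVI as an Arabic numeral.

MDCCXXXVI: M=1000, D=500, C=100, C=100, X=10, X=10, X=10, V=5, I=1
1000 + 500 + 100 + 100 + 10 + 10 + 10 + 5 + 1 = 1736

1736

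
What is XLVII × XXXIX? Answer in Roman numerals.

XLVII = 47
XXXIX = 39
47 × 39 = 1833

MDCCCXXXIII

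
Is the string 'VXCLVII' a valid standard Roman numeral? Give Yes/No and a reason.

'VXCLVII': V should not appear more than once

No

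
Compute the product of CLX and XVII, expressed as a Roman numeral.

CLX = 160
XVII = 17
160 × 17 = 2720

MMDCCXX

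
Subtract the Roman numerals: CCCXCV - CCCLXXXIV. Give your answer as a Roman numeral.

CCCXCV = 395
CCCLXXXIV = 384
395 - 384 = 11

XI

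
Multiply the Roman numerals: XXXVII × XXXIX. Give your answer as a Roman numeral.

XXXVII = 37
XXXIX = 39
37 × 39 = 1443

MCDXLIII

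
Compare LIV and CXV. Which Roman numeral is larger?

LIV = 54
CXV = 115
115 is larger

CXV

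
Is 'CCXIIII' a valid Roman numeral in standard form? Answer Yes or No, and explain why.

'CCXIIII': More than 3 consecutive I's

No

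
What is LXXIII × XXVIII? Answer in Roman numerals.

LXXIII = 73
XXVIII = 28
73 × 28 = 2044

MMXLIV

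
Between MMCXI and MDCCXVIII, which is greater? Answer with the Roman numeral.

MMCXI = 2111
MDCCXVIII = 1718
2111 is larger

MMCXI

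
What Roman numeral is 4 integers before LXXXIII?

LXXXIII = 83
83 - 4 = 79

LXXIX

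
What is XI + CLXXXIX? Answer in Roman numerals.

XI = 11
CLXXXIX = 189
11 + 189 = 200

CC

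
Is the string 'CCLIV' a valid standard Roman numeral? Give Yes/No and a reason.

'CCLIV': Check the rules: uses only the symbols I, V, X, L, C, D, M; no symbol is repeated more than three times in a row; V, L and D each appear at most once; the only place a smaller symbol precedes a larger one is the allowed subtractive pair IV, the symbol right after such a pair (if any) is smaller than the pair's first symbol, and otherwise the values never increase from left to right. Value: C (100) + C (100) + L (50) + IV (4) = 254. So it is a valid standard Roman numeral.

Yes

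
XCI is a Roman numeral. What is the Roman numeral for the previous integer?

XCI = 91; previous is 90

XC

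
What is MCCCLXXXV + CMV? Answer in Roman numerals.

MCCCLXXXV = 1385
CMV = 905
1385 + 905 = 2290

MMCCXC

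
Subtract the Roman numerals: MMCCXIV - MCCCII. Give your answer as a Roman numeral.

MMCCXIV = 2214
MCCCII = 1302
2214 - 1302 = 912

CMXII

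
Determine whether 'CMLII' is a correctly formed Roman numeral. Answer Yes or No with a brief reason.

'CMLII': Check the rules: uses only the symbols I, V, X, L, C, D, M; no symbol is repeated more than three times in a row; V, L and D each appear at most once; the only place a smaller symbol precedes a larger one is the allowed subtractive pair CM, the symbol right after such a pair (if any) is smaller than the pair's first symbol, and otherwise the values never increase from left to right. Value: CM (900) + L (50) + I (1) + I (1) = 952. So it is a valid standard Roman numeral.

Yes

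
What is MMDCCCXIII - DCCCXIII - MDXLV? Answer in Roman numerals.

MMDCCCXIII = 2813, DCCCXIII = 813, MDXLV = 1545
2813 - 813 = 2000
2000 - 1545 = 455

CDLV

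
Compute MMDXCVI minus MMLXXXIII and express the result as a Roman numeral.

MMDXCVI = 2596
MMLXXXIII = 2083
2596 - 2083 = 513

DXIII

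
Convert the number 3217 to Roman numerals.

Convert 3217 to Roman numerals:
  3217 contains 3×1000 (MMM)
  217 contains 2×100 (CC)
  17 contains 1×10 (X)
  7 contains 1×5 (V)
  2 contains 2×1 (II)

MMMCCXVII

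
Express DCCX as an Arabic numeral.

DCCX: D=500, C=100, C=100, X=10
500 + 100 + 100 + 10 = 710

710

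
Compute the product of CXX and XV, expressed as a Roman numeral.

CXX = 120
XV = 15
120 × 15 = 1800

MDCCC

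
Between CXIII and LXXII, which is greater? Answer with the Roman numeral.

CXIII = 113
LXXII = 72
113 is larger

CXIII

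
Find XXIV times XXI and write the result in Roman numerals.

XXIV = 24
XXI = 21
24 × 21 = 504

DIV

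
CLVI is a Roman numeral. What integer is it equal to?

CLVI: C=100, L=50, V=5, I=1
100 + 50 + 5 + 1 = 156

156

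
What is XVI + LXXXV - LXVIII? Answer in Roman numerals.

XVI = 16, LXXXV = 85, LXVIII = 68
16 + 85 = 101
101 - 68 = 33

XXXIII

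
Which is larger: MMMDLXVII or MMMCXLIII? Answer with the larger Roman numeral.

MMMDLXVII = 3567
MMMCXLIII = 3143
3567 is larger

MMMDLXVII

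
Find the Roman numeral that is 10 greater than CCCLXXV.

CCCLXXV = 375
375 + 10 = 385

CCCLXXXV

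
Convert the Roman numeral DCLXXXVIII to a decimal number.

DCLXXXVIII: D=500, C=100, L=50, X=10, X=10, X=10, V=5, I=1, I=1, I=1
500 + 100 + 50 + 10 + 10 + 10 + 5 + 1 + 1 + 1 = 688

688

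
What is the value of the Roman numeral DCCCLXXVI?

DCCCLXXVI: D=500, C=100, C=100, C=100, L=50, X=10, X=10, V=5, I=1
500 + 100 + 100 + 100 + 50 + 10 + 10 + 5 + 1 = 876

876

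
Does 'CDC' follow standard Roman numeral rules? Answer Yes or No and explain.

'CDC': C cannot come right after the subtractive pair CD: once C is subtracted in CD, the next symbol must be smaller than C

No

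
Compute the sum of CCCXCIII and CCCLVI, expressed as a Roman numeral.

CCCXCIII = 393
CCCLVI = 356
393 + 356 = 749

DCCXLIX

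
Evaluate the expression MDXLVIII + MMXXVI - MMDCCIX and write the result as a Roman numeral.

MDXLVIII = 1548, MMXXVI = 2026, MMDCCIX = 2709
1548 + 2026 = 3574
3574 - 2709 = 865

DCCCLXV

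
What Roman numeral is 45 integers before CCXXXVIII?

CCXXXVIII = 238
238 - 45 = 193

CXCIII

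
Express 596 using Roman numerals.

Convert 596 to Roman numerals:
  596 contains 1×500 (D)
  96 contains 1×90 (XC)
  6 contains 1×5 (V)
  1 contains 1×1 (I)

DXCVI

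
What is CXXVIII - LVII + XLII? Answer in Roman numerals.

CXXVIII = 128, LVII = 57, XLII = 42
128 - 57 = 71
71 + 42 = 113

CXIII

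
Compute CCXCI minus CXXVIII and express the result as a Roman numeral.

CCXCI = 291
CXXVIII = 128
291 - 128 = 163

CLXIII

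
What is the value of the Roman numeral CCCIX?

CCCIX: C=100, C=100, C=100, IX=9
100 + 100 + 100 + 9 = 309

309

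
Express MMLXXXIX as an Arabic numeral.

MMLXXXIX: M=1000, M=1000, L=50, X=10, X=10, X=10, IX=9
1000 + 1000 + 50 + 10 + 10 + 10 + 9 = 2089

2089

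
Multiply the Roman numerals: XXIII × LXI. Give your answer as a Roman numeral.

XXIII = 23
LXI = 61
23 × 61 = 1403

MCDIII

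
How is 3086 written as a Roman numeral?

Convert 3086 to Roman numerals:
  3086 contains 3×1000 (MMM)
  86 contains 1×50 (L)
  36 contains 3×10 (XXX)
  6 contains 1×5 (V)
  1 contains 1×1 (I)

MMMLXXXVI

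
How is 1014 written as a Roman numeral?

Convert 1014 to Roman numerals:
  1014 contains 1×1000 (M)
  14 contains 1×10 (X)
  4 contains 1×4 (IV)

MXIV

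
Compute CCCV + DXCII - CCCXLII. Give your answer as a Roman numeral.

CCCV = 305, DXCII = 592, CCCXLII = 342
305 + 592 = 897
897 - 342 = 555

DLV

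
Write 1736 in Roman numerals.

Convert 1736 to Roman numerals:
  1736 contains 1×1000 (M)
  736 contains 1×500 (D)
  236 contains 2×100 (CC)
  36 contains 3×10 (XXX)
  6 contains 1×5 (V)
  1 contains 1×1 (I)

MDCCXXXVI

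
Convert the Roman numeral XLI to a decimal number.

XLI: XL=40, I=1
40 + 1 = 41

41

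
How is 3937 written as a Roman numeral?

Convert 3937 to Roman numerals:
  3937 contains 3×1000 (MMM)
  937 contains 1×900 (CM)
  37 contains 3×10 (XXX)
  7 contains 1×5 (V)
  2 contains 2×1 (II)

MMMCMXXXVII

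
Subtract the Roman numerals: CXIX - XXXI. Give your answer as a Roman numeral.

CXIX = 119
XXXI = 31
119 - 31 = 88

LXXXVIII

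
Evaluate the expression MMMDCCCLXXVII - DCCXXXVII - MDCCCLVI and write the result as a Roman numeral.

MMMDCCCLXXVII = 3877, DCCXXXVII = 737, MDCCCLVI = 1856
3877 - 737 = 3140
3140 - 1856 = 1284

MCCLXXXIV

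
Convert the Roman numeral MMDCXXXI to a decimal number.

MMDCXXXI: M=1000, M=1000, D=500, C=100, X=10, X=10, X=10, I=1
1000 + 1000 + 500 + 100 + 10 + 10 + 10 + 1 = 2631

2631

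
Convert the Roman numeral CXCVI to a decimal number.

CXCVI: C=100, XC=90, V=5, I=1
100 + 90 + 5 + 1 = 196

196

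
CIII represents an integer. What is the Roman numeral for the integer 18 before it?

CIII = 103
103 - 18 = 85

LXXXV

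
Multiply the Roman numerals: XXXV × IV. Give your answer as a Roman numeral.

XXXV = 35
IV = 4
35 × 4 = 140

CXL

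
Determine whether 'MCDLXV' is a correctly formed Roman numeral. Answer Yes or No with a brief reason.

'MCDLXV': Check the rules: uses only the symbols I, V, X, L, C, D, M; no symbol is repeated more than three times in a row; V, L and D each appear at most once; the only place a smaller symbol precedes a larger one is the allowed subtractive pair CD, the symbol right after such a pair (if any) is smaller than the pair's first symbol, and otherwise the values never increase from left to right. Value: M (1000) + CD (400) + L (50) + X (10) + V (5) = 1465. So it is a valid standard Roman numeral.

Yes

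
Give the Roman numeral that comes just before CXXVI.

CXXVI = 126, so the previous integer is 126 - 1 = 125

CXXV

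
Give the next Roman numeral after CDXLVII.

CDXLVII = 447, so the next integer is 447 + 1 = 448

CDXLVIII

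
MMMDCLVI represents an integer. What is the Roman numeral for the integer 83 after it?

MMMDCLVI = 3656
3656 + 83 = 3739

MMMDCCXXXIX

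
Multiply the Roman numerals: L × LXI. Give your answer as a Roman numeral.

L = 50
LXI = 61
50 × 61 = 3050

MMML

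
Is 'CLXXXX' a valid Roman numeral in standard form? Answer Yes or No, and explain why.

'CLXXXX': More than 3 consecutive X's

No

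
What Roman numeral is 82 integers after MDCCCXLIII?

MDCCCXLIII = 1843
1843 + 82 = 1925

MCMXXV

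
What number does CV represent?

CV: C=100, V=5
100 + 5 = 105

105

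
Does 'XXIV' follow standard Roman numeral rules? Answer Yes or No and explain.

'XXIV': Check the rules: uses only the symbols I, V, X, L, C, D, M; no symbol is repeated more than three times in a row; V, L and D each appear at most once; the only place a smaller symbol precedes a larger one is the allowed subtractive pair IV, the symbol right after such a pair (if any) is smaller than the pair's first symbol, and otherwise the values never increase from left to right. Value: X (10) + X (10) + IV (4) = 24. So it is a valid standard Roman numeral.

Yes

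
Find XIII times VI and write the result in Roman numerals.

XIII = 13
VI = 6
13 × 6 = 78

LXXVIII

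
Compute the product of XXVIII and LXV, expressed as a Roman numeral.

XXVIII = 28
LXV = 65
28 × 65 = 1820

MDCCCXX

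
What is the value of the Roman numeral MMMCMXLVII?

MMMCMXLVII: M=1000, M=1000, M=1000, CM=900, XL=40, V=5, I=1, I=1
1000 + 1000 + 1000 + 900 + 40 + 5 + 1 + 1 = 3947

3947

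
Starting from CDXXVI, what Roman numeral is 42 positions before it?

CDXXVI = 426
426 - 42 = 384

CCCLXXXIV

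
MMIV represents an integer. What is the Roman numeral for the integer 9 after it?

MMIV = 2004
2004 + 9 = 2013

MMXIII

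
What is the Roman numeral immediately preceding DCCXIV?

DCCXIV = 714; previous is 713

DCCXIII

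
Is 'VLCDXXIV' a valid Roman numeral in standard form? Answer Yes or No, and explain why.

'VLCDXXIV': V should not appear more than once

No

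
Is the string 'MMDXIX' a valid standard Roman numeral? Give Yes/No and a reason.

'MMDXIX': Check the rules: uses only the symbols I, V, X, L, C, D, M; no symbol is repeated more than three times in a row; V, L and D each appear at most once; the only place a smaller symbol precedes a larger one is the allowed subtractive pair IX, the symbol right after such a pair (if any) is smaller than the pair's first symbol, and otherwise the values never increase from left to right. Value: M (1000) + M (1000) + D (500) + X (10) + IX (9) = 2519. So it is a valid standard Roman numeral.

Yes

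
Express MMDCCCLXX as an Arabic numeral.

MMDCCCLXX: M=1000, M=1000, D=500, C=100, C=100, C=100, L=50, X=10, X=10
1000 + 1000 + 500 + 100 + 100 + 100 + 50 + 10 + 10 = 2870

2870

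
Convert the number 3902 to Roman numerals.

Convert 3902 to Roman numerals:
  3902 contains 3×1000 (MMM)
  902 contains 1×900 (CM)
  2 contains 2×1 (II)

MMMCMII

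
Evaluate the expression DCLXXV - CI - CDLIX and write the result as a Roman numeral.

DCLXXV = 675, CI = 101, CDLIX = 459
675 - 101 = 574
574 - 459 = 115

CXV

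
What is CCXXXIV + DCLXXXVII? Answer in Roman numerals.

CCXXXIV = 234
DCLXXXVII = 687
234 + 687 = 921

CMXXI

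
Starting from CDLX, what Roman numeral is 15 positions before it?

CDLX = 460
460 - 15 = 445

CDXLV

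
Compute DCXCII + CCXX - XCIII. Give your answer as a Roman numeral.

DCXCII = 692, CCXX = 220, XCIII = 93
692 + 220 = 912
912 - 93 = 819

DCCCXIX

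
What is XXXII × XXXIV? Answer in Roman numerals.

XXXII = 32
XXXIV = 34
32 × 34 = 1088

MLXXXVIII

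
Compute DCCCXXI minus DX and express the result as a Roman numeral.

DCCCXXI = 821
DX = 510
821 - 510 = 311

CCCXI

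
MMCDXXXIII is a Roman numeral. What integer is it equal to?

MMCDXXXIII: M=1000, M=1000, CD=400, X=10, X=10, X=10, I=1, I=1, I=1
1000 + 1000 + 400 + 10 + 10 + 10 + 1 + 1 + 1 = 2433

2433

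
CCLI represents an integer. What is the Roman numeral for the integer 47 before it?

CCLI = 251
251 - 47 = 204

CCIV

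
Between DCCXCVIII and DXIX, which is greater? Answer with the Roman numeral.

DCCXCVIII = 798
DXIX = 519
798 is larger

DCCXCVIII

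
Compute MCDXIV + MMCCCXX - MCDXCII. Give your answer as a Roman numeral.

MCDXIV = 1414, MMCCCXX = 2320, MCDXCII = 1492
1414 + 2320 = 3734
3734 - 1492 = 2242

MMCCXLII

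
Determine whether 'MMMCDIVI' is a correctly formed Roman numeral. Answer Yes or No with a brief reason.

'MMMCDIVI': I cannot come right after the subtractive pair IV: once I is subtracted in IV, the next symbol must be smaller than I

No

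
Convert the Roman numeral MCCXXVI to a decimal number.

MCCXXVI: M=1000, C=100, C=100, X=10, X=10, V=5, I=1
1000 + 100 + 100 + 10 + 10 + 5 + 1 = 1226

1226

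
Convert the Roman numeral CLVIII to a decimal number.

CLVIII: C=100, L=50, V=5, I=1, I=1, I=1
100 + 50 + 5 + 1 + 1 + 1 = 158

158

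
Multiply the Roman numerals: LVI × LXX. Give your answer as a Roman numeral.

LVI = 56
LXX = 70
56 × 70 = 3920

MMMCMXX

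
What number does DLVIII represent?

DLVIII: D=500, L=50, V=5, I=1, I=1, I=1
500 + 50 + 5 + 1 + 1 + 1 = 558

558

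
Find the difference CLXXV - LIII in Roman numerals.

CLXXV = 175
LIII = 53
175 - 53 = 122

CXXII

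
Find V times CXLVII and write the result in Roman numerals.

V = 5
CXLVII = 147
5 × 147 = 735

DCCXXXV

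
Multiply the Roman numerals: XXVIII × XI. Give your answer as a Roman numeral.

XXVIII = 28
XI = 11
28 × 11 = 308

CCCVIII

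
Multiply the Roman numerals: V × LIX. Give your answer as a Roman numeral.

V = 5
LIX = 59
5 × 59 = 295

CCXCV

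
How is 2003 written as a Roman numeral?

Convert 2003 to Roman numerals:
  2003 contains 2×1000 (MM)
  3 contains 3×1 (III)

MMIII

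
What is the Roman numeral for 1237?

Convert 1237 to Roman numerals:
  1237 contains 1×1000 (M)
  237 contains 2×100 (CC)
  37 contains 3×10 (XXX)
  7 contains 1×5 (V)
  2 contains 2×1 (II)

MCCXXXVII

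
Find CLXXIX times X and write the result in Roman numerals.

CLXXIX = 179
X = 10
179 × 10 = 1790

MDCCXC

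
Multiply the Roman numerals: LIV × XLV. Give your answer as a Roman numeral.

LIV = 54
XLV = 45
54 × 45 = 2430

MMCDXXX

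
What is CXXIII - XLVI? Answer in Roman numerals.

CXXIII = 123
XLVI = 46
123 - 46 = 77

LXXVII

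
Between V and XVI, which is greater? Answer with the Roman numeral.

V = 5
XVI = 16
16 is larger

XVI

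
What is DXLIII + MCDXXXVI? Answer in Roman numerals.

DXLIII = 543
MCDXXXVI = 1436
543 + 1436 = 1979

MCMLXXIX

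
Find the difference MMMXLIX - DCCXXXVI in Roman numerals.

MMMXLIX = 3049
DCCXXXVI = 736
3049 - 736 = 2313

MMCCCXIII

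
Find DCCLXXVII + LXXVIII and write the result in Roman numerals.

DCCLXXVII = 777
LXXVIII = 78
777 + 78 = 855

DCCCLV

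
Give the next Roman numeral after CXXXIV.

CXXXIV = 134; next is 135

CXXXV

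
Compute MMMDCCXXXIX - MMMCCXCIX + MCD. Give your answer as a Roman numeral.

MMMDCCXXXIX = 3739, MMMCCXCIX = 3299, MCD = 1400
3739 - 3299 = 440
440 + 1400 = 1840

MDCCCXL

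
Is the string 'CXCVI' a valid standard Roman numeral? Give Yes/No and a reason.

'CXCVI': Check the rules: uses only the symbols I, V, X, L, C, D, M; no symbol is repeated more than three times in a row; V, L and D each appear at most once; the only place a smaller symbol precedes a larger one is the allowed subtractive pair XC, the symbol right after such a pair (if any) is smaller than the pair's first symbol, and otherwise the values never increase from left to right. Value: C (100) + XC (90) + V (5) + I (1) = 196. So it is a valid standard Roman numeral.

Yes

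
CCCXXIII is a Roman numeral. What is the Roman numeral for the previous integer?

CCCXXIII = 323; previous is 322

CCCXXII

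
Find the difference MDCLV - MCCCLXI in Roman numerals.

MDCLV = 1655
MCCCLXI = 1361
1655 - 1361 = 294

CCXCIV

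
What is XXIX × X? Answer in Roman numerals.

XXIX = 29
X = 10
29 × 10 = 290

CCXC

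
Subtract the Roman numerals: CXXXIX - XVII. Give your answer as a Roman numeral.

CXXXIX = 139
XVII = 17
139 - 17 = 122

CXXII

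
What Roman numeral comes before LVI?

LVI = 56, so the previous integer is 56 - 1 = 55

LV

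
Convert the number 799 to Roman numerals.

Convert 799 to Roman numerals:
  799 contains 1×500 (D)
  299 contains 2×100 (CC)
  99 contains 1×90 (XC)
  9 contains 1×9 (IX)

DCCXCIX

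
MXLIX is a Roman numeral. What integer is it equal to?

MXLIX: M=1000, XL=40, IX=9
1000 + 40 + 9 = 1049

1049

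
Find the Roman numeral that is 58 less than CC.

CC = 200
200 - 58 = 142

CXLII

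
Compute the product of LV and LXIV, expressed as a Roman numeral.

LV = 55
LXIV = 64
55 × 64 = 3520

MMMDXX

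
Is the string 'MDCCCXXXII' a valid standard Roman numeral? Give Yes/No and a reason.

'MDCCCXXXII': Check the rules: uses only the symbols I, V, X, L, C, D, M; no symbol is repeated more than three times in a row; V, L and D each appear at most once; no smaller symbol precedes a larger one (values never increase from left to right). Value: M (1000) + D (500) + C (100) + C (100) + C (100) + X (10) + X (10) + X (10) + I (1) + I (1) = 1832. So it is a valid standard Roman numeral.

Yes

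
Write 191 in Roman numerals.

Convert 191 to Roman numerals:
  191 contains 1×100 (C)
  91 contains 1×90 (XC)
  1 contains 1×1 (I)

CXCI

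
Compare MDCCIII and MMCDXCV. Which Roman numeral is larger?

MDCCIII = 1703
MMCDXCV = 2495
2495 is larger

MMCDXCV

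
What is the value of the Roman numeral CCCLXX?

CCCLXX: C=100, C=100, C=100, L=50, X=10, X=10
100 + 100 + 100 + 50 + 10 + 10 = 370

370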